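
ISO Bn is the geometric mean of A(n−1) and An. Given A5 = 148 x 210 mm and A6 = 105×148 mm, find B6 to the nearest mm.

125 × 176 mm

Short side: √(148 · 105) = √15540 ≈ 124.7 → 125 mm
Long side: √(210 · 148) = √31080 ≈ 176.3 → 176 mm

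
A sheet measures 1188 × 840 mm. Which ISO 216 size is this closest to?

Aspect ratio 1188/840 ≈ 1.414 — close to the ISO √2 ≈ 1.414.
In the A-series (A0 area = 1 m²): A0 = 841 × 1189 mm.
Off by 2 mm total — nearest standard size.

A0 (841 × 1189 mm)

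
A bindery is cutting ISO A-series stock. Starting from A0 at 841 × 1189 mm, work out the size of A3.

A1: ⌊1189/2⌋ × 841 = 594 × 841 mm
A2: ⌊841/2⌋ × 594 = 420 × 594 mm
A3: ⌊594/2⌋ × 420 = 297 × 420 mm

297 × 420 mm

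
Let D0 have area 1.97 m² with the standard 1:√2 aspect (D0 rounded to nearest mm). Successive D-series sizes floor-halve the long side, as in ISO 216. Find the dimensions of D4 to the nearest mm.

Let D0's short side be w mm. w · w√2 = 1.97 m² = 1,970,000 mm², so w ≈ 1180.3 mm and w√2 ≈ 1669.1 mm → D0 = 1180 × 1669 mm.
D1: ⌊1669/2⌋ × 1180 = 834 × 1180 mm
D2: ⌊1180/2⌋ × 834 = 590 × 834 mm
D3: ⌊834/2⌋ × 590 = 417 × 590 mm
D4: ⌊590/2⌋ × 417 = 295 × 417 mm

295 × 417 mm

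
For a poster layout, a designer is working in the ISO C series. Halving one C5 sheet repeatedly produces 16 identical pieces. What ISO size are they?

C9

16 = 2^4, so 4 halving steps.
C5 → C6 → … → C9 after 4 steps.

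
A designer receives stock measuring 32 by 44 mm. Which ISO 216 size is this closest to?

Aspect ratio 44/32 ≈ 1.375 (ISO target is √2 ≈ 1.414).
In the B-series (B0 = 1000 × 1414 mm): B10 = 31 × 44 mm.
Off by 1 mm total — nearest standard size.

B10 (31 × 44 mm)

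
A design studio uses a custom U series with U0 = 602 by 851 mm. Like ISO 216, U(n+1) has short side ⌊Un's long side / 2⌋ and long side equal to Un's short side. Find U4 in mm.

U1: ⌊851/2⌋ × 602 = 425 × 602 mm
U2: ⌊602/2⌋ × 425 = 301 × 425 mm
U3: ⌊425/2⌋ × 301 = 212 × 301 mm
U4: ⌊301/2⌋ × 212 = 150 × 212 mm

150 × 212 mm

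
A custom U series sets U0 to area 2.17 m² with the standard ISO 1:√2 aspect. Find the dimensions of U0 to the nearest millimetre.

1239 × 1752 mm

Let the short side be w mm. Then w · w√2 = 2.17 m² = 2,170,000 mm².
w² = 2,170,000/√2, so w ≈ 1238.7 mm; long side = w√2 ≈ 1751.8 mm.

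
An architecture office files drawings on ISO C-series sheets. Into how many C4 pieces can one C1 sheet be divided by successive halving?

Each ISO step halves the sheet: 1 × C1 → 2 × C2 → 4 × C3 → 8 × C4
From C1 to C4 is 3 halving steps: 2^3 = 8.

8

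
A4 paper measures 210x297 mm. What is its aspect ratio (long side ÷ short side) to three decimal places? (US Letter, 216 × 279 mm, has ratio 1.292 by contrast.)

297 / 210 = 1.414
Matches √2 ≈ 1.414 — the ISO 216 defining ratio.

1.414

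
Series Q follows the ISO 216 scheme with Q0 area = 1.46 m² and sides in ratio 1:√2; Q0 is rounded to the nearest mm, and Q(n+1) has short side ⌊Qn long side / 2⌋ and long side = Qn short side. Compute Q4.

Let Q0's short side be w mm. w · w√2 = 1.46 m² = 1,460,000 mm², so w ≈ 1016.1 mm and w√2 ≈ 1436.9 mm → Q0 = 1016 × 1437 mm.
Q1: ⌊1437/2⌋ × 1016 = 718 × 1016 mm
Q2: ⌊1016/2⌋ × 718 = 508 × 718 mm
Q3: ⌊718/2⌋ × 508 = 359 × 508 mm
Q4: ⌊508/2⌋ × 359 = 254 × 359 mm

254 × 359 mm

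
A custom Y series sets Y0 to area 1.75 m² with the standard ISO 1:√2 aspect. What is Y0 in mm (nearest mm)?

Let the short side be w mm. Then w · w√2 = 1.75 m² = 1,750,000 mm².
w² = 1,750,000/√2, so w ≈ 1112.4 mm; long side = w√2 ≈ 1573.2 mm.

1112 × 1573 mm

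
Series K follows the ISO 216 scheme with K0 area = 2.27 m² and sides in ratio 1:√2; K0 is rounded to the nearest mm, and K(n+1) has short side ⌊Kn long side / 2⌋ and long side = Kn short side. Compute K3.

448 × 633 mm

Let K0's short side be w mm. w · w√2 = 2.27 m² = 2,270,000 mm², so w ≈ 1266.9 mm and w√2 ≈ 1791.7 mm → K0 = 1267 × 1792 mm.
K1: ⌊1792/2⌋ × 1267 = 896 × 1267 mm
K2: ⌊1267/2⌋ × 896 = 633 × 896 mm
K3: ⌊896/2⌋ × 633 = 448 × 633 mm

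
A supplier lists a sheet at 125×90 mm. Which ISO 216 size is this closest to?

B7 (88 × 125 mm)

Aspect ratio 125/90 ≈ 1.389 (ISO target is √2 ≈ 1.414).
In the B-series (B0 = 1000 × 1414 mm): B7 = 88 × 125 mm.
Off by 2 mm total — nearest standard size.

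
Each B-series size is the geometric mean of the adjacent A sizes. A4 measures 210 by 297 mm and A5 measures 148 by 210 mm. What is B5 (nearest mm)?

Short side: √(210 · 148) = √31080 ≈ 176.3 → 176 mm
Long side: √(297 · 210) = √62370 ≈ 249.7 → 250 mm

176 × 250 mm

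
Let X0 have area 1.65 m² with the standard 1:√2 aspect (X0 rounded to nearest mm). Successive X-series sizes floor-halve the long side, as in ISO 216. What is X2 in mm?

540 × 764 mm

Let X0's short side be w mm. w · w√2 = 1.65 m² = 1,650,000 mm², so w ≈ 1080.2 mm and w√2 ≈ 1527.6 mm → X0 = 1080 × 1528 mm.
X1: ⌊1528/2⌋ × 1080 = 764 × 1080 mm
X2: ⌊1080/2⌋ × 764 = 540 × 764 mm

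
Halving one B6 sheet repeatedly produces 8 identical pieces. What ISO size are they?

B9

8 = 2^3, so 3 halving steps.
B6 → B7 → … → B9 after 3 steps.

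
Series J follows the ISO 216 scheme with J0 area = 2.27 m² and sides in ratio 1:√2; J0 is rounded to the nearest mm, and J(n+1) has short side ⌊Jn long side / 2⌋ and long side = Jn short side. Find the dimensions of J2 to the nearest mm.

633 × 896 mm

Let J0's short side be w mm. w · w√2 = 2.27 m² = 2,270,000 mm², so w ≈ 1266.9 mm and w√2 ≈ 1791.7 mm → J0 = 1267 × 1792 mm.
J1: ⌊1792/2⌋ × 1267 = 896 × 1267 mm
J2: ⌊1267/2⌋ × 896 = 633 × 896 mm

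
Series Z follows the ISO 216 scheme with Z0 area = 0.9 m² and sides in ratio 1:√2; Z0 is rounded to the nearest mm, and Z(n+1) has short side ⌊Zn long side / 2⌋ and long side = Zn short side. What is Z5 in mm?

Let Z0's short side be w mm. w · w√2 = 0.9 m² = 900,000 mm², so w ≈ 797.7 mm and w√2 ≈ 1128.2 mm → Z0 = 798 × 1128 mm.
Z1: ⌊1128/2⌋ × 798 = 564 × 798 mm
Z2: ⌊798/2⌋ × 564 = 399 × 564 mm
Z3: ⌊564/2⌋ × 399 = 282 × 399 mm
Z4: ⌊399/2⌋ × 282 = 199 × 282 mm
Z5: ⌊282/2⌋ × 199 = 141 × 199 mm

141 × 199 mm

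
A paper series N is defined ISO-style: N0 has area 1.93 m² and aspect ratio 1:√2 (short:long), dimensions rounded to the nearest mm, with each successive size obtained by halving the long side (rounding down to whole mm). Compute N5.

206 × 292 mm

Let N0's short side be w mm. w · w√2 = 1.93 m² = 1,930,000 mm², so w ≈ 1168.2 mm and w√2 ≈ 1652.1 mm → N0 = 1168 × 1652 mm.
N1: ⌊1652/2⌋ × 1168 = 826 × 1168 mm
N2: ⌊1168/2⌋ × 826 = 584 × 826 mm
N3: ⌊826/2⌋ × 584 = 413 × 584 mm
N4: ⌊584/2⌋ × 413 = 292 × 413 mm
N5: ⌊413/2⌋ × 292 = 206 × 292 mm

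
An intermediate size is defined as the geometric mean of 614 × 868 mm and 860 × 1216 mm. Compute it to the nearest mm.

727 × 1027 mm

Short side: √(614 · 860) = √528040 ≈ 726.7 → 727 mm
Long side: √(868 · 1216) = √1055488 ≈ 1027.4 → 1027 mm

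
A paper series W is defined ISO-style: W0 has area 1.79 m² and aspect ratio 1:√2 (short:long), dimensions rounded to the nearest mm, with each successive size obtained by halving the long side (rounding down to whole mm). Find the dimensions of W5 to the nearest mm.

Let W0's short side be w mm. w · w√2 = 1.79 m² = 1,790,000 mm², so w ≈ 1125.0 mm and w√2 ≈ 1591.1 mm → W0 = 1125 × 1591 mm.
W1: ⌊1591/2⌋ × 1125 = 795 × 1125 mm
W2: ⌊1125/2⌋ × 795 = 562 × 795 mm
W3: ⌊795/2⌋ × 562 = 397 × 562 mm
W4: ⌊562/2⌋ × 397 = 281 × 397 mm
W5: ⌊397/2⌋ × 281 = 198 × 281 mm

198 × 281 mm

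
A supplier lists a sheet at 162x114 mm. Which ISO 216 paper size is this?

Aspect ratio 162/114 ≈ 1.421 — close to the ISO √2 ≈ 1.414.
In the C-series (envelope sizes, between A and B): C6 = 114 × 162 mm.

C6 (114 × 162 mm)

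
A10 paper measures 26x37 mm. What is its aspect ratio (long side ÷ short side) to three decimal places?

1.423

37 / 26 = 1.423
ISO 216 targets √2 ≈ 1.414; the +0.009 deviation is from mm rounding.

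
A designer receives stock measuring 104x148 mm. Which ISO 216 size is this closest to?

Aspect ratio 148/104 ≈ 1.423 — close to the ISO √2 ≈ 1.414.
In the A-series (A0 area = 1 m²): A6 = 105 × 148 mm.
Off by 1 mm total — nearest standard size.

A6 (105 × 148 mm)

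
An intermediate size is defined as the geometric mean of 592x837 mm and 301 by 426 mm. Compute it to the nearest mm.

422 × 597 mm

Short side: √(592 · 301) = √178192 ≈ 422.1 → 422 mm
Long side: √(837 · 426) = √356562 ≈ 597.1 → 597 mm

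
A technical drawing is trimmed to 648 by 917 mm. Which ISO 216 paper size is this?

Aspect ratio 917/648 ≈ 1.415 — close to the ISO √2 ≈ 1.414.
In the C-series (envelope sizes, between A and B): C1 = 648 × 917 mm.

C1 (648 × 917 mm)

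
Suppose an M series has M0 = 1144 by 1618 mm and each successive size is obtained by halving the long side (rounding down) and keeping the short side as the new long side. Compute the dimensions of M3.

M1 = 809 × 1144 mm (from M0 by 1 halving).
M2: ⌊1144/2⌋ × 809 = 572 × 809 mm
M3: ⌊809/2⌋ × 572 = 404 × 572 mm

404 × 572 mm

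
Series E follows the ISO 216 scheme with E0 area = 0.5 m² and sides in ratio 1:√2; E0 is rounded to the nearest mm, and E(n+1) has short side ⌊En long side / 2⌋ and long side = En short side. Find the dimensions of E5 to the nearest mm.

Let E0's short side be w mm. w · w√2 = 0.5 m² = 500,000 mm², so w ≈ 594.6 mm and w√2 ≈ 840.9 mm → E0 = 595 × 841 mm.
E1: ⌊841/2⌋ × 595 = 420 × 595 mm
E2: ⌊595/2⌋ × 420 = 297 × 420 mm
E3: ⌊420/2⌋ × 297 = 210 × 297 mm
E4: ⌊297/2⌋ × 210 = 148 × 210 mm
E5: ⌊210/2⌋ × 148 = 105 × 148 mm

105 × 148 mm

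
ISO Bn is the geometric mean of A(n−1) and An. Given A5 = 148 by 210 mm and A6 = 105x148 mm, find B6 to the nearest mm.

Short side: √(148 · 105) = √15540 ≈ 124.7 → 125 mm
Long side: √(210 · 148) = √31080 ≈ 176.3 → 176 mm

125 × 176 mm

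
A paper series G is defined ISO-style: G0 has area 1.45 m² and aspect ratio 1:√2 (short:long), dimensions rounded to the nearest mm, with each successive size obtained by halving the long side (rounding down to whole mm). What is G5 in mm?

179 × 253 mm

Let G0's short side be w mm. w · w√2 = 1.45 m² = 1,450,000 mm², so w ≈ 1012.6 mm and w√2 ≈ 1432.0 mm → G0 = 1013 × 1432 mm.
G1: ⌊1432/2⌋ × 1013 = 716 × 1013 mm
G2: ⌊1013/2⌋ × 716 = 506 × 716 mm
G3: ⌊716/2⌋ × 506 = 358 × 506 mm
G4: ⌊506/2⌋ × 358 = 253 × 358 mm
G5: ⌊358/2⌋ × 253 = 179 × 253 mm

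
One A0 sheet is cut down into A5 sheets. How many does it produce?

Each ISO step halves the sheet: 1 × A0 → 2 × A1 → 4 × A2 → 8 × A3 → …
From A0 to A5 is 5 halving steps: 2^5 = 32.

32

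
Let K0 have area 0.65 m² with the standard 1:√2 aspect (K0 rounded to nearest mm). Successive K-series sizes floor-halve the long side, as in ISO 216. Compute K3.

Let K0's short side be w mm. w · w√2 = 0.65 m² = 650,000 mm², so w ≈ 678.0 mm and w√2 ≈ 958.8 mm → K0 = 678 × 959 mm.
K1: ⌊959/2⌋ × 678 = 479 × 678 mm
K2: ⌊678/2⌋ × 479 = 339 × 479 mm
K3: ⌊479/2⌋ × 339 = 239 × 339 mm

239 × 339 mm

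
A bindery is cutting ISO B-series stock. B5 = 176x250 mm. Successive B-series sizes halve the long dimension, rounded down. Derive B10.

31 × 44 mm

B6: ⌊250/2⌋ × 176 = 125 × 176 mm
B7: ⌊176/2⌋ × 125 = 88 × 125 mm
B8: ⌊125/2⌋ × 88 = 62 × 88 mm
B9: ⌊88/2⌋ × 62 = 44 × 62 mm
B10: ⌊62/2⌋ × 44 = 31 × 44 mm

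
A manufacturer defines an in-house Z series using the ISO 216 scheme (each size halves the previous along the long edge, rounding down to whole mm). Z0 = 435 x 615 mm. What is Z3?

153 × 217 mm

Z1: ⌊615/2⌋ × 435 = 307 × 435 mm
Z2: ⌊435/2⌋ × 307 = 217 × 307 mm
Z3: ⌊307/2⌋ × 217 = 153 × 217 mm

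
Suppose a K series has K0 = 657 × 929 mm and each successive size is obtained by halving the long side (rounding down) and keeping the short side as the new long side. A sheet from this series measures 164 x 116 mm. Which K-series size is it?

K0: 657 × 929 mm
K1: 464 × 657 mm
K2: 328 × 464 mm
K3: 232 × 328 mm
K4: 164 × 232 mm
K5: 116 × 164 mm
K6: 82 × 116 mm
→ matches K5.

K5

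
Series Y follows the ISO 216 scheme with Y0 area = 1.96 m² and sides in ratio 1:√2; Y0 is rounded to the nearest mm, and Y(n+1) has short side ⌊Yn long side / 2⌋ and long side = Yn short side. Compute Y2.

Let Y0's short side be w mm. w · w√2 = 1.96 m² = 1,960,000 mm², so w ≈ 1177.3 mm and w√2 ≈ 1664.9 mm → Y0 = 1177 × 1665 mm.
Y1: ⌊1665/2⌋ × 1177 = 832 × 1177 mm
Y2: ⌊1177/2⌋ × 832 = 588 × 832 mm

588 × 832 mm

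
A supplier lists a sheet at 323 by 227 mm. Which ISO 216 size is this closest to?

Aspect ratio 323/227 ≈ 1.423 — close to the ISO √2 ≈ 1.414.
In the C-series (envelope sizes, between A and B): C4 = 229 × 324 mm.
Off by 3 mm total — nearest standard size.

C4 (229 × 324 mm)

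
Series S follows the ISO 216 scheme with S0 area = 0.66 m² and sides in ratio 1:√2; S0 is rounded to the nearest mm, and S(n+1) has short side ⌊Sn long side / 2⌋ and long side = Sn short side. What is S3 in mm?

241 × 341 mm

Let S0's short side be w mm. w · w√2 = 0.66 m² = 660,000 mm², so w ≈ 683.1 mm and w√2 ≈ 966.1 mm → S0 = 683 × 966 mm.
S1: ⌊966/2⌋ × 683 = 483 × 683 mm
S2: ⌊683/2⌋ × 483 = 341 × 483 mm
S3: ⌊483/2⌋ × 341 = 241 × 341 mm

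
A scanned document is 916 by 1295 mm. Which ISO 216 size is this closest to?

C0 (917 × 1297 mm)

Aspect ratio 1295/916 ≈ 1.414 — close to the ISO √2 ≈ 1.414.
In the C-series (envelope sizes, between A and B): C0 = 917 × 1297 mm.
Off by 3 mm total — nearest standard size.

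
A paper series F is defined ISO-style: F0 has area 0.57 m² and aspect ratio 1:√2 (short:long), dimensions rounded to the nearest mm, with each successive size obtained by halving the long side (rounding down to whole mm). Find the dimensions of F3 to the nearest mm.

Let F0's short side be w mm. w · w√2 = 0.57 m² = 570,000 mm², so w ≈ 634.9 mm and w√2 ≈ 897.8 mm → F0 = 635 × 898 mm.
F1: ⌊898/2⌋ × 635 = 449 × 635 mm
F2: ⌊635/2⌋ × 449 = 317 × 449 mm
F3: ⌊449/2⌋ × 317 = 224 × 317 mm

224 × 317 mm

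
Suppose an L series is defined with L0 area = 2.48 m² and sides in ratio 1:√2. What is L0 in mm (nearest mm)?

1324 × 1873 mm

Let the short side be w mm. Then w · w√2 = 2.48 m² = 2,480,000 mm².
w² = 2,480,000/√2, so w ≈ 1324.2 mm; long side = w√2 ≈ 1872.8 mm.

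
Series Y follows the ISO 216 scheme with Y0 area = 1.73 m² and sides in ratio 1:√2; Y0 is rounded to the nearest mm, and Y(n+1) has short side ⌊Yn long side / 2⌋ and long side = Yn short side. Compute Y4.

276 × 391 mm

Let Y0's short side be w mm. w · w√2 = 1.73 m² = 1,730,000 mm², so w ≈ 1106.0 mm and w√2 ≈ 1564.2 mm → Y0 = 1106 × 1564 mm.
Y1: ⌊1564/2⌋ × 1106 = 782 × 1106 mm
Y2: ⌊1106/2⌋ × 782 = 553 × 782 mm
Y3: ⌊782/2⌋ × 553 = 391 × 553 mm
Y4: ⌊553/2⌋ × 391 = 276 × 391 mm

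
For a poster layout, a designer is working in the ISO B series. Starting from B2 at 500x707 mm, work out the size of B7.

88 × 125 mm

B3: ⌊707/2⌋ × 500 = 353 × 500 mm
B4: ⌊500/2⌋ × 353 = 250 × 353 mm
B5: ⌊353/2⌋ × 250 = 176 × 250 mm
B6: ⌊250/2⌋ × 176 = 125 × 176 mm
B7: ⌊176/2⌋ × 125 = 88 × 125 mm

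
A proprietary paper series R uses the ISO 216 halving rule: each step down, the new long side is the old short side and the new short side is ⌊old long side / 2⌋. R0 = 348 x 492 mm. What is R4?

87 × 123 mm

R1: ⌊492/2⌋ × 348 = 246 × 348 mm
R2: ⌊348/2⌋ × 246 = 174 × 246 mm
R3: ⌊246/2⌋ × 174 = 123 × 174 mm
R4: ⌊174/2⌋ × 123 = 87 × 123 mm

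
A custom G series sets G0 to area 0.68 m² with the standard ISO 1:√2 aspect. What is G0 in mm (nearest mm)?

693 × 981 mm

Let the short side be w mm. Then w · w√2 = 0.68 m² = 680,000 mm².
w² = 680,000/√2, so w ≈ 693.4 mm; long side = w√2 ≈ 980.6 mm.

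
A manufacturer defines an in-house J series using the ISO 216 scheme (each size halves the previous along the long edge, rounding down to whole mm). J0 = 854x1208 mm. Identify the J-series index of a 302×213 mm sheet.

J4

J0: 854 × 1208 mm
J1: 604 × 854 mm
J2: 427 × 604 mm
J3: 302 × 427 mm
J4: 213 × 302 mm
J5: 151 × 213 mm
→ matches J4.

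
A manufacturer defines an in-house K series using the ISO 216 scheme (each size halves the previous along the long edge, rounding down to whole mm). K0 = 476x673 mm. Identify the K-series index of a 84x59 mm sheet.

K6

K0: 476 × 673 mm
K1: 336 × 476 mm
K2: 238 × 336 mm
K3: 168 × 238 mm
K4: 119 × 168 mm
K5: 84 × 119 mm
K6: 59 × 84 mm
K7: 42 × 59 mm
→ matches K6.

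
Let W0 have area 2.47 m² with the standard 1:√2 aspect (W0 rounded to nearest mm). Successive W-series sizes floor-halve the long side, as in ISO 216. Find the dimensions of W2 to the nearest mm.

Let W0's short side be w mm. w · w√2 = 2.47 m² = 2,470,000 mm², so w ≈ 1321.6 mm and w√2 ≈ 1869.0 mm → W0 = 1322 × 1869 mm.
W1: ⌊1869/2⌋ × 1322 = 934 × 1322 mm
W2: ⌊1322/2⌋ × 934 = 661 × 934 mm

661 × 934 mm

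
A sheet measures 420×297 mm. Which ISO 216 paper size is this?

Aspect ratio 420/297 ≈ 1.414 — close to the ISO √2 ≈ 1.414.
In the A-series (A0 area = 1 m²): A3 = 297 × 420 mm.

A3 (297 × 420 mm)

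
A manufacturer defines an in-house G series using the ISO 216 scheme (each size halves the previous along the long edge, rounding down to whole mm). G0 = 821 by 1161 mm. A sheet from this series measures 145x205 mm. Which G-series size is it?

G0: 821 × 1161 mm
G1: 580 × 821 mm
G2: 410 × 580 mm
G3: 290 × 410 mm
G4: 205 × 290 mm
G5: 145 × 205 mm
G6: 102 × 145 mm
→ matches G5.

G5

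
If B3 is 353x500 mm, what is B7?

B4: ⌊500/2⌋ × 353 = 250 × 353 mm
B5: ⌊353/2⌋ × 250 = 176 × 250 mm
B6: ⌊250/2⌋ × 176 = 125 × 176 mm
B7: ⌊176/2⌋ × 125 = 88 × 125 mm

88 × 125 mm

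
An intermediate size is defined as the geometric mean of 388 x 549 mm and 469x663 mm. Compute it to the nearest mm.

427 × 603 mm

Short side: √(388 · 469) = √181972 ≈ 426.6 → 427 mm
Long side: √(549 · 663) = √363987 ≈ 603.3 → 603 mm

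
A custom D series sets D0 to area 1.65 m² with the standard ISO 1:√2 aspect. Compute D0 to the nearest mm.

1080 × 1528 mm

Let the short side be w mm. Then w · w√2 = 1.65 m² = 1,650,000 mm².
w² = 1,650,000/√2, so w ≈ 1080.2 mm; long side = w√2 ≈ 1527.6 mm.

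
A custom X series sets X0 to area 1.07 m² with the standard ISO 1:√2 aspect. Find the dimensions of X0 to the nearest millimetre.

870 × 1230 mm

Let the short side be w mm. Then w · w√2 = 1.07 m² = 1,070,000 mm².
w² = 1,070,000/√2, so w ≈ 869.8 mm; long side = w√2 ≈ 1230.1 mm.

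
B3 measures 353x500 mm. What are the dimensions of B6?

125 × 176 mm

B4: ⌊500/2⌋ × 353 = 250 × 353 mm
B5: ⌊353/2⌋ × 250 = 176 × 250 mm
B6: ⌊250/2⌋ × 176 = 125 × 176 mm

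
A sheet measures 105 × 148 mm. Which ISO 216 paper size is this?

Aspect ratio 148/105 ≈ 1.410 — close to the ISO √2 ≈ 1.414.
In the A-series (A0 area = 1 m²): A6 = 105 × 148 mm.

A6 (105 × 148 mm)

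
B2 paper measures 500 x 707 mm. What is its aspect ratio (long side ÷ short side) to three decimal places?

707 / 500 = 1.414
Matches √2 ≈ 1.414 — the ISO 216 defining ratio.

1.414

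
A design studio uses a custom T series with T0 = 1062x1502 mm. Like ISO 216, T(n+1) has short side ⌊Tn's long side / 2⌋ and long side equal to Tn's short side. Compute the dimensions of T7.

T1 = 751 × 1062 mm (from T0 by 1 halving).
T2: ⌊1062/2⌋ × 751 = 531 × 751 mm
T3: ⌊751/2⌋ × 531 = 375 × 531 mm
T4: ⌊531/2⌋ × 375 = 265 × 375 mm
T5: ⌊375/2⌋ × 265 = 187 × 265 mm
T6: ⌊265/2⌋ × 187 = 132 × 187 mm
T7: ⌊187/2⌋ × 132 = 93 × 132 mm

93 × 132 mm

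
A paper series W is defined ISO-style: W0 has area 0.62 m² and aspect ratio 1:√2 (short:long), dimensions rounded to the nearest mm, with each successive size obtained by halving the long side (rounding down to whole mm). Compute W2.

331 × 468 mm

Let W0's short side be w mm. w · w√2 = 0.62 m² = 620,000 mm², so w ≈ 662.1 mm and w√2 ≈ 936.4 mm → W0 = 662 × 936 mm.
W1: ⌊936/2⌋ × 662 = 468 × 662 mm
W2: ⌊662/2⌋ × 468 = 331 × 468 mm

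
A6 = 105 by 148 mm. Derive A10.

26 × 37 mm

A7: ⌊148/2⌋ × 105 = 74 × 105 mm
A8: ⌊105/2⌋ × 74 = 52 × 74 mm
A9: ⌊74/2⌋ × 52 = 37 × 52 mm
A10: ⌊52/2⌋ × 37 = 26 × 37 mm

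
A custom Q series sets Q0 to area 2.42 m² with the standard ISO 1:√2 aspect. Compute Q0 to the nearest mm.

1308 × 1850 mm

Let the short side be w mm. Then w · w√2 = 2.42 m² = 2,420,000 mm².
w² = 2,420,000/√2, so w ≈ 1308.1 mm; long side = w√2 ≈ 1850.0 mm.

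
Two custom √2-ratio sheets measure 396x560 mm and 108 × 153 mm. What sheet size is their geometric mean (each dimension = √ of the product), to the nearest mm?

207 × 293 mm

Short side: √(396 · 108) = √42768 ≈ 206.8 → 207 mm
Long side: √(560 · 153) = √85680 ≈ 292.7 → 293 mm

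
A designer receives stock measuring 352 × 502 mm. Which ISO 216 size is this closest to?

Aspect ratio 502/352 ≈ 1.426 — close to the ISO √2 ≈ 1.414.
In the B-series (B0 = 1000 × 1414 mm): B3 = 353 × 500 mm.
Off by 3 mm total — nearest standard size.

B3 (353 × 500 mm)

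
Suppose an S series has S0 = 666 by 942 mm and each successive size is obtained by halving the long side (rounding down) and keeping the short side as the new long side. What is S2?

333 × 471 mm

S1: ⌊942/2⌋ × 666 = 471 × 666 mm
S2: ⌊666/2⌋ × 471 = 333 × 471 mm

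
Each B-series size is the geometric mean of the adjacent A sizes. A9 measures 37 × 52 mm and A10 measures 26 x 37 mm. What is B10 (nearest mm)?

Short side: √(37 · 26) = √962 ≈ 31.0 → 31 mm
Long side: √(52 · 37) = √1924 ≈ 43.9 → 44 mm

31 × 44 mm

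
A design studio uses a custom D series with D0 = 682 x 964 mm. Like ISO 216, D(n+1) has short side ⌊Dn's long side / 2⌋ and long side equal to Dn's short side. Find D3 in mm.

241 × 341 mm

D1 = 482 × 682 mm (from D0 by 1 halving).
D2: ⌊682/2⌋ × 482 = 341 × 482 mm
D3: ⌊482/2⌋ × 341 = 241 × 341 mm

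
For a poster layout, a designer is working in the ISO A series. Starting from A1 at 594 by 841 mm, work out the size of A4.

A2: ⌊841/2⌋ × 594 = 420 × 594 mm
A3: ⌊594/2⌋ × 420 = 297 × 420 mm
A4: ⌊420/2⌋ × 297 = 210 × 297 mm

210 × 297 mm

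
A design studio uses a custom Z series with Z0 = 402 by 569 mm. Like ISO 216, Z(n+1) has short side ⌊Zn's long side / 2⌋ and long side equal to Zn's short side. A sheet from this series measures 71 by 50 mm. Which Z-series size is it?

Z6

Z0: 402 × 569 mm
Z1: 284 × 402 mm
Z2: 201 × 284 mm
Z3: 142 × 201 mm
Z4: 100 × 142 mm
Z5: 71 × 100 mm
Z6: 50 × 71 mm
Z7: 35 × 50 mm
→ matches Z6.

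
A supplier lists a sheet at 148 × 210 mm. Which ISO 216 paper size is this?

Aspect ratio 210/148 ≈ 1.419 — close to the ISO √2 ≈ 1.414.
In the A-series (A0 area = 1 m²): A5 = 148 × 210 mm.

A5 (148 × 210 mm)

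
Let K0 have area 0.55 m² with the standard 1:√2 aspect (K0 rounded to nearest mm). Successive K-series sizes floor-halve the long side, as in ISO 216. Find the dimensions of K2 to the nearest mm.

312 × 441 mm

Let K0's short side be w mm. w · w√2 = 0.55 m² = 550,000 mm², so w ≈ 623.6 mm and w√2 ≈ 881.9 mm → K0 = 624 × 882 mm.
K1: ⌊882/2⌋ × 624 = 441 × 624 mm
K2: ⌊624/2⌋ × 441 = 312 × 441 mm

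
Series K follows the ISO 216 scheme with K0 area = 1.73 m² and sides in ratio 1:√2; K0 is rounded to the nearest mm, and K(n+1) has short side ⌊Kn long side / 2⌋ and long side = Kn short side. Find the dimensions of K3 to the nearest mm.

391 × 553 mm

Let K0's short side be w mm. w · w√2 = 1.73 m² = 1,730,000 mm², so w ≈ 1106.0 mm and w√2 ≈ 1564.2 mm → K0 = 1106 × 1564 mm.
K1: ⌊1564/2⌋ × 1106 = 782 × 1106 mm
K2: ⌊1106/2⌋ × 782 = 553 × 782 mm
K3: ⌊782/2⌋ × 553 = 391 × 553 mm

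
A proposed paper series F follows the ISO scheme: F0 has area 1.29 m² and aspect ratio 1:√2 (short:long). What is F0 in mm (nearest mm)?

955 × 1351 mm

Let the short side be w mm. Then w · w√2 = 1.29 m² = 1,290,000 mm².
w² = 1,290,000/√2, so w ≈ 955.1 mm; long side = w√2 ≈ 1350.7 mm.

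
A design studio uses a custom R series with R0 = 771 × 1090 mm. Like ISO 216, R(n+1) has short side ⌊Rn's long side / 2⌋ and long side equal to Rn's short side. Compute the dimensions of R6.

R1: ⌊1090/2⌋ × 771 = 545 × 771 mm
R2: ⌊771/2⌋ × 545 = 385 × 545 mm
R3: ⌊545/2⌋ × 385 = 272 × 385 mm
R4: ⌊385/2⌋ × 272 = 192 × 272 mm
R5: ⌊272/2⌋ × 192 = 136 × 192 mm
R6: ⌊192/2⌋ × 136 = 96 × 136 mm

96 × 136 mm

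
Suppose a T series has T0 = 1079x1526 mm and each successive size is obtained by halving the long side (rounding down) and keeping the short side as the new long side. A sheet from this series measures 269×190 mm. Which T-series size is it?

T0: 1079 × 1526 mm
T1: 763 × 1079 mm
T2: 539 × 763 mm
T3: 381 × 539 mm
T4: 269 × 381 mm
T5: 190 × 269 mm
T6: 134 × 190 mm
→ matches T5.

T5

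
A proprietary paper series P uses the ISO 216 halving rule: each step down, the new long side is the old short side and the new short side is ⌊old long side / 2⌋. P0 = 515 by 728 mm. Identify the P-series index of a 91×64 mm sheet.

P6

P0: 515 × 728 mm
P1: 364 × 515 mm
P2: 257 × 364 mm
P3: 182 × 257 mm
P4: 128 × 182 mm
P5: 91 × 128 mm
P6: 64 × 91 mm
P7: 45 × 64 mm
→ matches P6.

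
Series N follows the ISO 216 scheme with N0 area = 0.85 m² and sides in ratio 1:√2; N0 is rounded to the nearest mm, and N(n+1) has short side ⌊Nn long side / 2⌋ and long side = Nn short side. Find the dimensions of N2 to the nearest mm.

387 × 548 mm

Let N0's short side be w mm. w · w√2 = 0.85 m² = 850,000 mm², so w ≈ 775.3 mm and w√2 ≈ 1096.4 mm → N0 = 775 × 1096 mm.
N1: ⌊1096/2⌋ × 775 = 548 × 775 mm
N2: ⌊775/2⌋ × 548 = 387 × 548 mm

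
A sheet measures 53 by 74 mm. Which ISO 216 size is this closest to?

Aspect ratio 74/53 ≈ 1.396 (ISO target is √2 ≈ 1.414).
In the A-series (A0 area = 1 m²): A8 = 52 × 74 mm.
Off by 1 mm total — nearest standard size.

A8 (52 × 74 mm)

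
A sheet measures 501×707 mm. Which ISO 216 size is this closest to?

Aspect ratio 707/501 ≈ 1.411 — close to the ISO √2 ≈ 1.414.
In the B-series (B0 = 1000 × 1414 mm): B2 = 500 × 707 mm.
Off by 1 mm total — nearest standard size.

B2 (500 × 707 mm)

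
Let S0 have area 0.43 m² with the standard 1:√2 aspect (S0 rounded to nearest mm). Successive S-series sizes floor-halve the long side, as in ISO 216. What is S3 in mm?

195 × 275 mm

Let S0's short side be w mm. w · w√2 = 0.43 m² = 430,000 mm², so w ≈ 551.4 mm and w√2 ≈ 779.8 mm → S0 = 551 × 780 mm.
S1: ⌊780/2⌋ × 551 = 390 × 551 mm
S2: ⌊551/2⌋ × 390 = 275 × 390 mm
S3: ⌊390/2⌋ × 275 = 195 × 275 mm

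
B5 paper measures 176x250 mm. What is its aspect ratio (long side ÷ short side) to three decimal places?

250 / 176 = 1.420
ISO 216 targets √2 ≈ 1.414; the +0.006 deviation is from mm rounding.

1.420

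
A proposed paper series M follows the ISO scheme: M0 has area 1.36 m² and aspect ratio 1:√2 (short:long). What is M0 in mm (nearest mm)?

981 × 1387 mm

Let the short side be w mm. Then w · w√2 = 1.36 m² = 1,360,000 mm².
w² = 1,360,000/√2, so w ≈ 980.6 mm; long side = w√2 ≈ 1386.8 mm.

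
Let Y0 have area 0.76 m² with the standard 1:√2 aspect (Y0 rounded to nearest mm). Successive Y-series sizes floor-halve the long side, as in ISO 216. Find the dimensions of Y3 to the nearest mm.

Let Y0's short side be w mm. w · w√2 = 0.76 m² = 760,000 mm², so w ≈ 733.1 mm and w√2 ≈ 1036.7 mm → Y0 = 733 × 1037 mm.
Y1: ⌊1037/2⌋ × 733 = 518 × 733 mm
Y2: ⌊733/2⌋ × 518 = 366 × 518 mm
Y3: ⌊518/2⌋ × 366 = 259 × 366 mm

259 × 366 mm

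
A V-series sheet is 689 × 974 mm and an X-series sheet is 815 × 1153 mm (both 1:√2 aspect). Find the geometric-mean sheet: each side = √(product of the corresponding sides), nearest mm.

Short side: √(689 · 815) = √561535 ≈ 749.4 → 749 mm
Long side: √(974 · 1153) = √1123022 ≈ 1059.7 → 1060 mm

749 × 1060 mm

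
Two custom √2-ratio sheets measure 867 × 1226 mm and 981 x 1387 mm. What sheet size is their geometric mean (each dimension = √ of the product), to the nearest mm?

Short side: √(867 · 981) = √850527 ≈ 922.2 → 922 mm
Long side: √(1226 · 1387) = √1700462 ≈ 1304.0 → 1304 mm

922 × 1304 mm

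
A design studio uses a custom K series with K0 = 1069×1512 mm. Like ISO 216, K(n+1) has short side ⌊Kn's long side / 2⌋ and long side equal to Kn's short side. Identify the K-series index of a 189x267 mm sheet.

K5

K0: 1069 × 1512 mm
K1: 756 × 1069 mm
K2: 534 × 756 mm
K3: 378 × 534 mm
K4: 267 × 378 mm
K5: 189 × 267 mm
K6: 133 × 189 mm
→ matches K5.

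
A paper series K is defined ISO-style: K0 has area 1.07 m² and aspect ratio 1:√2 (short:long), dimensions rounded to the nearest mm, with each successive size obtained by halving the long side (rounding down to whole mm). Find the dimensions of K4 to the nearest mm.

217 × 307 mm

Let K0's short side be w mm. w · w√2 = 1.07 m² = 1,070,000 mm², so w ≈ 869.8 mm and w√2 ≈ 1230.1 mm → K0 = 870 × 1230 mm.
K1: ⌊1230/2⌋ × 870 = 615 × 870 mm
K2: ⌊870/2⌋ × 615 = 435 × 615 mm
K3: ⌊615/2⌋ × 435 = 307 × 435 mm
K4: ⌊435/2⌋ × 307 = 217 × 307 mm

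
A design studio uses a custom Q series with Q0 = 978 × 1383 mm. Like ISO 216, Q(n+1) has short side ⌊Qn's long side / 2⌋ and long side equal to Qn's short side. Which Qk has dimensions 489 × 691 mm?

Q2

Q0: 978 × 1383 mm
Q1: 691 × 978 mm
Q2: 489 × 691 mm
Q3: 345 × 489 mm
→ matches Q2.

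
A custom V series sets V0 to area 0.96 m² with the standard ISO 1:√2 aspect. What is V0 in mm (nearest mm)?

Let the short side be w mm. Then w · w√2 = 0.96 m² = 960,000 mm².
w² = 960,000/√2, so w ≈ 823.9 mm; long side = w√2 ≈ 1165.2 mm.

824 × 1165 mm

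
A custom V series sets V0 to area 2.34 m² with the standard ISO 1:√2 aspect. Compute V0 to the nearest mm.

Let the short side be w mm. Then w · w√2 = 2.34 m² = 2,340,000 mm².
w² = 2,340,000/√2, so w ≈ 1286.3 mm; long side = w√2 ≈ 1819.1 mm.

1286 × 1819 mm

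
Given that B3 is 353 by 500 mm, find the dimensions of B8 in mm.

62 × 88 mm

B4: ⌊500/2⌋ × 353 = 250 × 353 mm
B5: ⌊353/2⌋ × 250 = 176 × 250 mm
B6: ⌊250/2⌋ × 176 = 125 × 176 mm
B7: ⌊176/2⌋ × 125 = 88 × 125 mm
B8: ⌊125/2⌋ × 88 = 62 × 88 mm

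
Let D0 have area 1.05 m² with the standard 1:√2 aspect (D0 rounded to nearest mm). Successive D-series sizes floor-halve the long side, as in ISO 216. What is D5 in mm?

Let D0's short side be w mm. w · w√2 = 1.05 m² = 1,050,000 mm², so w ≈ 861.7 mm and w√2 ≈ 1218.6 mm → D0 = 862 × 1219 mm.
D1: ⌊1219/2⌋ × 862 = 609 × 862 mm
D2: ⌊862/2⌋ × 609 = 431 × 609 mm
D3: ⌊609/2⌋ × 431 = 304 × 431 mm
D4: ⌊431/2⌋ × 304 = 215 × 304 mm
D5: ⌊304/2⌋ × 215 = 152 × 215 mm

152 × 215 mm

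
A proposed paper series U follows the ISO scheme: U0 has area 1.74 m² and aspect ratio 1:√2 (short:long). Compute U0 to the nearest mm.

1109 × 1569 mm

Let the short side be w mm. Then w · w√2 = 1.74 m² = 1,740,000 mm².
w² = 1,740,000/√2, so w ≈ 1109.2 mm; long side = w√2 ≈ 1568.7 mm.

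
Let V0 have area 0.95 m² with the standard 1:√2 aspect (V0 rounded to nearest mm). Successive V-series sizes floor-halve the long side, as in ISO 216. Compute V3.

289 × 410 mm

Let V0's short side be w mm. w · w√2 = 0.95 m² = 950,000 mm², so w ≈ 819.6 mm and w√2 ≈ 1159.1 mm → V0 = 820 × 1159 mm.
V1: ⌊1159/2⌋ × 820 = 579 × 820 mm
V2: ⌊820/2⌋ × 579 = 410 × 579 mm
V3: ⌊579/2⌋ × 410 = 289 × 410 mm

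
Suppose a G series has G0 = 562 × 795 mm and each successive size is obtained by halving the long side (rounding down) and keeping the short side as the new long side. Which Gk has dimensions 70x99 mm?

G6

G0: 562 × 795 mm
G1: 397 × 562 mm
G2: 281 × 397 mm
G3: 198 × 281 mm
G4: 140 × 198 mm
G5: 99 × 140 mm
G6: 70 × 99 mm
G7: 49 × 70 mm
→ matches G6.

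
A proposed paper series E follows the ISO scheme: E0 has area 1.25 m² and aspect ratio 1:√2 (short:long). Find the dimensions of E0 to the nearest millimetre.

Let the short side be w mm. Then w · w√2 = 1.25 m² = 1,250,000 mm².
w² = 1,250,000/√2, so w ≈ 940.2 mm; long side = w√2 ≈ 1329.6 mm.

940 × 1330 mm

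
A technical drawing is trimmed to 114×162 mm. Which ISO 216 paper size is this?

Aspect ratio 162/114 ≈ 1.421 — close to the ISO √2 ≈ 1.414.
In the C-series (envelope sizes, between A and B): C6 = 114 × 162 mm.

C6 (114 × 162 mm)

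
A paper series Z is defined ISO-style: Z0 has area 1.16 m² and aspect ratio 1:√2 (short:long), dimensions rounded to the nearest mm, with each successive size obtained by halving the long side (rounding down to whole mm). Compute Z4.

226 × 320 mm

Let Z0's short side be w mm. w · w√2 = 1.16 m² = 1,160,000 mm², so w ≈ 905.7 mm and w√2 ≈ 1280.8 mm → Z0 = 906 × 1281 mm.
Z1: ⌊1281/2⌋ × 906 = 640 × 906 mm
Z2: ⌊906/2⌋ × 640 = 453 × 640 mm
Z3: ⌊640/2⌋ × 453 = 320 × 453 mm
Z4: ⌊453/2⌋ × 320 = 226 × 320 mm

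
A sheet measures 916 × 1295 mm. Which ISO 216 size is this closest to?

C0 (917 × 1297 mm)

Aspect ratio 1295/916 ≈ 1.414 — close to the ISO √2 ≈ 1.414.
In the C-series (envelope sizes, between A and B): C0 = 917 × 1297 mm.
Off by 3 mm total — nearest standard size.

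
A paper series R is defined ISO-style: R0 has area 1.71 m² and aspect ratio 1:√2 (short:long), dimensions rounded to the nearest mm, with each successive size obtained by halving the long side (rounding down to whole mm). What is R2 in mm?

550 × 777 mm

Let R0's short side be w mm. w · w√2 = 1.71 m² = 1,710,000 mm², so w ≈ 1099.6 mm and w√2 ≈ 1555.1 mm → R0 = 1100 × 1555 mm.
R1: ⌊1555/2⌋ × 1100 = 777 × 1100 mm
R2: ⌊1100/2⌋ × 777 = 550 × 777 mm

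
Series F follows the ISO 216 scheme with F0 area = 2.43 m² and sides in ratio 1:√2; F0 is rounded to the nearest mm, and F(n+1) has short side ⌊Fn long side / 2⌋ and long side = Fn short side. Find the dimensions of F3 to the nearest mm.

463 × 655 mm

Let F0's short side be w mm. w · w√2 = 2.43 m² = 2,430,000 mm², so w ≈ 1310.8 mm and w√2 ≈ 1853.8 mm → F0 = 1311 × 1854 mm.
F1: ⌊1854/2⌋ × 1311 = 927 × 1311 mm
F2: ⌊1311/2⌋ × 927 = 655 × 927 mm
F3: ⌊927/2⌋ × 655 = 463 × 655 mm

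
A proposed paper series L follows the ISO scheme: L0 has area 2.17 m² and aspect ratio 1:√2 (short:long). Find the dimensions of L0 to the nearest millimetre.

1239 × 1752 mm

Let the short side be w mm. Then w · w√2 = 2.17 m² = 2,170,000 mm².
w² = 2,170,000/√2, so w ≈ 1238.7 mm; long side = w√2 ≈ 1751.8 mm.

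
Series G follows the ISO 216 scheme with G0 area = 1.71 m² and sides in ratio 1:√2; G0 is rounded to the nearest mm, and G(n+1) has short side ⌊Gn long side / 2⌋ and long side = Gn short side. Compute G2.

Let G0's short side be w mm. w · w√2 = 1.71 m² = 1,710,000 mm², so w ≈ 1099.6 mm and w√2 ≈ 1555.1 mm → G0 = 1100 × 1555 mm.
G1: ⌊1555/2⌋ × 1100 = 777 × 1100 mm
G2: ⌊1100/2⌋ × 777 = 550 × 777 mm

550 × 777 mm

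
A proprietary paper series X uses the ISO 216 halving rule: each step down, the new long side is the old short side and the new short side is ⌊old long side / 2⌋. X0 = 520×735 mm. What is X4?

X1: ⌊735/2⌋ × 520 = 367 × 520 mm
X2: ⌊520/2⌋ × 367 = 260 × 367 mm
X3: ⌊367/2⌋ × 260 = 183 × 260 mm
X4: ⌊260/2⌋ × 183 = 130 × 183 mm

130 × 183 mm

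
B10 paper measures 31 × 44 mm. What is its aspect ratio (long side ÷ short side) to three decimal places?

44 / 31 = 1.419
ISO 216 targets √2 ≈ 1.414; the +0.005 deviation is from mm rounding.

1.419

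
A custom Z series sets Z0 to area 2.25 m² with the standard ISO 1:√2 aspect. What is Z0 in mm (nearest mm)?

1261 × 1784 mm

Let the short side be w mm. Then w · w√2 = 2.25 m² = 2,250,000 mm².
w² = 2,250,000/√2, so w ≈ 1261.3 mm; long side = w√2 ≈ 1783.8 mm.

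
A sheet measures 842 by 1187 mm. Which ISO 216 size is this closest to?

Aspect ratio 1187/842 ≈ 1.410 — close to the ISO √2 ≈ 1.414.
In the A-series (A0 area = 1 m²): A0 = 841 × 1189 mm.
Off by 3 mm total — nearest standard size.

A0 (841 × 1189 mm)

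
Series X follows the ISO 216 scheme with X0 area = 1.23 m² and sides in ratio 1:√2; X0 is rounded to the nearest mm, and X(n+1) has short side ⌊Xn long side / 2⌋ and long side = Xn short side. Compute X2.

Let X0's short side be w mm. w · w√2 = 1.23 m² = 1,230,000 mm², so w ≈ 932.6 mm and w√2 ≈ 1318.9 mm → X0 = 933 × 1319 mm.
X1: ⌊1319/2⌋ × 933 = 659 × 933 mm
X2: ⌊933/2⌋ × 659 = 466 × 659 mm

466 × 659 mm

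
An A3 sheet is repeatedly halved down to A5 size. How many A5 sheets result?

4

Each ISO step halves the sheet: 1 × A3 → 2 × A4 → 4 × A5
From A3 to A5 is 2 halving steps: 2^2 = 4.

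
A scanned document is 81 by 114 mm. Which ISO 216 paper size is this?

Aspect ratio 114/81 ≈ 1.407 — close to the ISO √2 ≈ 1.414.
In the C-series (envelope sizes, between A and B): C7 = 81 × 114 mm.

C7 (81 × 114 mm)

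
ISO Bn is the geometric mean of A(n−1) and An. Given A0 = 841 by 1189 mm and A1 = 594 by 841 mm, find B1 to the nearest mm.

707 × 1000 mm

Short side: √(841 · 594) = √499554 ≈ 706.8 → 707 mm
Long side: √(1189 · 841) = √999949 ≈ 1000.0 → 1000 mm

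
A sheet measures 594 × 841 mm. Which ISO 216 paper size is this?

Aspect ratio 841/594 ≈ 1.416 — close to the ISO √2 ≈ 1.414.
In the A-series (A0 area = 1 m²): A1 = 594 × 841 mm.

A1 (594 × 841 mm)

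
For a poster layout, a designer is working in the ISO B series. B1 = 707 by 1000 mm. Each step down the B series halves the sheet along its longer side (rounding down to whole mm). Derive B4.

250 × 353 mm

B2: ⌊1000/2⌋ × 707 = 500 × 707 mm
B3: ⌊707/2⌋ × 500 = 353 × 500 mm
B4: ⌊500/2⌋ × 353 = 250 × 353 mm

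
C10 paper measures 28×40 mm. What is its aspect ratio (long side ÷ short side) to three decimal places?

1.429

40 / 28 = 1.429
ISO 216 targets √2 ≈ 1.414; the +0.014 deviation is from mm rounding.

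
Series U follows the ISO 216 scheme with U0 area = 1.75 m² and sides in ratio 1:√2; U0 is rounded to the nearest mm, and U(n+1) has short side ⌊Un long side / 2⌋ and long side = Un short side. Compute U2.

Let U0's short side be w mm. w · w√2 = 1.75 m² = 1,750,000 mm², so w ≈ 1112.4 mm and w√2 ≈ 1573.2 mm → U0 = 1112 × 1573 mm.
U1: ⌊1573/2⌋ × 1112 = 786 × 1112 mm
U2: ⌊1112/2⌋ × 786 = 556 × 786 mm

556 × 786 mm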